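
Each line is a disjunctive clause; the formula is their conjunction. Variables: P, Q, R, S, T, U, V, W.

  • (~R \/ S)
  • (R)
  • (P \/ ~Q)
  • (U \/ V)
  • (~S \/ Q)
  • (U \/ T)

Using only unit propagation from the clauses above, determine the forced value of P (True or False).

(R) is a unit clause: R = True.
(S \/ ~R) with R = True leaves only S, so S = True.
From (Q \/ ~S) and S = True: Q = True.
(~Q \/ P): since Q = True, the clause reduces to (P). P = True.

True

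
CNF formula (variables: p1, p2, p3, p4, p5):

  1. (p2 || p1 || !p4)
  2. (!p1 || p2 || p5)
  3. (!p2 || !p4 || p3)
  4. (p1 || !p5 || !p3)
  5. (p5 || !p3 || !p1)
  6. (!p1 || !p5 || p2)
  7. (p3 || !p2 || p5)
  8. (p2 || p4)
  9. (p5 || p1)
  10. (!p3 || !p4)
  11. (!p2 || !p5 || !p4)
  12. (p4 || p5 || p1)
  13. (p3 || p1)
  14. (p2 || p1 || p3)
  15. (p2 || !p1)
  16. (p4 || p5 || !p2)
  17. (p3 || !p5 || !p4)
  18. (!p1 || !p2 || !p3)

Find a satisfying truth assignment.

Try p1 = True.
  then p2 is forced to True.
  then p3 is forced to False.
  then p4 is forced to False.
  then p5 is forced to True.
Check each clause:
  1. (p1 || !p4 || p2) — p1 is true.
  2. (p2 || p5 || !p1) — p2 is true.
  3. (!p2 || p3 || !p4) — !p4 is true.
  4. (p1 || !p5 || !p3) — p1 is true.
  5. (!p1 || p5 || !p3) — !p3 is true.
  6. (!p5 || !p1 || p2) — p2 is true.
  7. (p5 || p3 || !p2) — p5 is true.
  8. (p4 || p2) — p2 is true.
  9. (p5 || p1) — p1 is true.
  10. (!p3 || !p4) — !p4 is true.
  11. (!p5 || !p2 || !p4) — !p4 is true.
  12. (p4 || p5 || p1) — p1 is true.
  13. (p1 || p3) — p1 is true.
  14. (p3 || p2 || p1) — p1 is true.
  15. (p2 || !p1) — p2 is true.
  16. (!p2 || p4 || p5) — p5 is true.
  17. (p3 || !p5 || !p4) — !p4 is true.
  18. (!p3 || !p2 || !p1) — !p3 is true.

p1 = T, p2 = T, p3 = F, p4 = F, p5 = T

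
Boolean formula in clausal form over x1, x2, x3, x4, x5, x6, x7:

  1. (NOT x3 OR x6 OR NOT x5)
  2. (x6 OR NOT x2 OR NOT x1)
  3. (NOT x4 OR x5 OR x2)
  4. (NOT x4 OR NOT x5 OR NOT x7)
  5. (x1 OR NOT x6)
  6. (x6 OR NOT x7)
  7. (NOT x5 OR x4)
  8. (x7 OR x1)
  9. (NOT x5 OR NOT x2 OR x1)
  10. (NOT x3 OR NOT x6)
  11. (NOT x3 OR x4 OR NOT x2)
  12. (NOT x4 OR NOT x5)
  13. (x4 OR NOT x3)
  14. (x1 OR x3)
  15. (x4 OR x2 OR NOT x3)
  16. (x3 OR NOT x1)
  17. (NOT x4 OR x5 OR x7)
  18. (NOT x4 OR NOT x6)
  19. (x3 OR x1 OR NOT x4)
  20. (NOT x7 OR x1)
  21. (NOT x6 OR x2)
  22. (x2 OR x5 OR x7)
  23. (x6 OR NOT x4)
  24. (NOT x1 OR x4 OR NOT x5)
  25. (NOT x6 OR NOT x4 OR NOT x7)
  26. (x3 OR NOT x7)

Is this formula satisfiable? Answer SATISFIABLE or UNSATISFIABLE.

UNSATISFIABLE

x4 = True:
  propagation gives x5=False, x2=True, x7=True, x6=True; an empty clause results — contradiction.
x4 = False:
  propagation gives x5=False, x3=False, x1=True; an empty clause results — contradiction.
Every branch closes, so no satisfying assignment exists.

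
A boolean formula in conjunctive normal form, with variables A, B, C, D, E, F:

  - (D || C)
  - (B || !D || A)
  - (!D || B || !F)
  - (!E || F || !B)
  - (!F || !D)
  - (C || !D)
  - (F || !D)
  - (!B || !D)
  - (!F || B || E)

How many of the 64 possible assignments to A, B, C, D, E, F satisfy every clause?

12

Case analysis on D and B:
  D=T, B=T: a clause becomes empty — 0.
  D=T, B=F: a clause becomes empty — 0.
  D=F, B=T: A free; 3 ways for (C,E,F) × 2^1 = 6.
  D=F, B=F: A free; 3 ways for (C,E,F) × 2^1 = 6.
Total: 0 + 0 + 6 + 6 = 12.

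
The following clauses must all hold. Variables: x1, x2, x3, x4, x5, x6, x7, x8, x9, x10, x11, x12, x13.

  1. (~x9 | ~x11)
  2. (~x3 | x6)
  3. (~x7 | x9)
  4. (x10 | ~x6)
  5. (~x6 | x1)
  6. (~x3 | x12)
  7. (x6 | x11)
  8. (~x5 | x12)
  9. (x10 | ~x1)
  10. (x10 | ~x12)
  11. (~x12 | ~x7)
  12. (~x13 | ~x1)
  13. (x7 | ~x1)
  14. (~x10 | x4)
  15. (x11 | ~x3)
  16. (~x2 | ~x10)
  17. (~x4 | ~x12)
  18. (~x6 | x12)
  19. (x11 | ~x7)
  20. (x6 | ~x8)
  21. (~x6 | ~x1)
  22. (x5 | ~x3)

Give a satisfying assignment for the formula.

x1=F  x2=F  x3=F  x4=T  x5=F  x6=F  x7=F  x8=F  x9=F  x10=T  x11=T  x12=F  x13=T

x2 occurs only negated in the remaining clauses — set x2 = False.
x3 occurs only negated in the remaining clauses — set x3 = False.
Try x1 = False.
  then x6 is forced to False.
  then x11 is forced to True.
  then x9 is forced to False.
  then x7 is forced to False.
  then x8 is forced to False.
Branch on x4: take x4 = True.
  then x12 is forced to False.
  then x5 is forced to False.
x10, x13 are now unconstrained; take x10 = True, x13 = True.
Every clause has at least one true literal under this assignment.
Check each clause:
  1. (~x9 | ~x11) — ~x9 is true.
  2. (~x3 | x6) — ~x3 is true.
  3. (x9 | ~x7) — ~x7 is true.
  4. (x10 | ~x6) — x10 is true.
  5. (x1 | ~x6) — ~x6 is true.
  6. (~x3 | x12) — ~x3 is true.
  7. (x11 | x6) — x11 is true.
  8. (x12 | ~x5) — ~x5 is true.
  9. (~x1 | x10) — x10 is true.
  10. (x10 | ~x12) — x10 is true.
  11. (~x7 | ~x12) — ~x7 is true.
  12. (~x13 | ~x1) — ~x1 is true.
  13. (x7 | ~x1) — ~x1 is true.
  14. (~x10 | x4) — x4 is true.
  15. (x11 | ~x3) — x11 is true.
  16. (~x10 | ~x2) — ~x2 is true.
  17. (~x4 | ~x12) — ~x12 is true.
  18. (~x6 | x12) — ~x6 is true.
  19. (~x7 | x11) — ~x7 is true.
  20. (x6 | ~x8) — ~x8 is true.
  21. (~x1 | ~x6) — ~x6 is true.
  22. (x5 | ~x3) — ~x3 is true.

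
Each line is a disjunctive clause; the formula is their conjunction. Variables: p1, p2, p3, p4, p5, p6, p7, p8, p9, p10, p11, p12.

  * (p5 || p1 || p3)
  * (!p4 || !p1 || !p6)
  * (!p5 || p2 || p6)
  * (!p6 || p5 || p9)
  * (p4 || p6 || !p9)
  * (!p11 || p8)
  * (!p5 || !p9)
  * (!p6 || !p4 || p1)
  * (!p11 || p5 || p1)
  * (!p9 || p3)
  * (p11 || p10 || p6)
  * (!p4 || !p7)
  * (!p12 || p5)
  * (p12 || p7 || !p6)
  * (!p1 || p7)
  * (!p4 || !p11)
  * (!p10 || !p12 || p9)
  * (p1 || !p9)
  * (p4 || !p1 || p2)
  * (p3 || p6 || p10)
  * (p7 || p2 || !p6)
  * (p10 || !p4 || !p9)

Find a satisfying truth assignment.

p1=True, p2=True, p3=True, p4=False, p5=False, p6=True, p7=True, p8=True, p9=True, p10=True, p11=True, p12=False

p2 occurs only positively in the remaining clauses — set p2 = True.
p3 occurs only positively in the remaining clauses — set p3 = True.
Try p1 = True.
  then p7 is forced to True.
  then p4 is forced to False.
Set p5 = False and propagate.
  then p12 is forced to False.
Try p6 = True.
  then p9 is forced to True.
The remaining clauses are satisfied by p8 = True, p10 = True, p11 = True.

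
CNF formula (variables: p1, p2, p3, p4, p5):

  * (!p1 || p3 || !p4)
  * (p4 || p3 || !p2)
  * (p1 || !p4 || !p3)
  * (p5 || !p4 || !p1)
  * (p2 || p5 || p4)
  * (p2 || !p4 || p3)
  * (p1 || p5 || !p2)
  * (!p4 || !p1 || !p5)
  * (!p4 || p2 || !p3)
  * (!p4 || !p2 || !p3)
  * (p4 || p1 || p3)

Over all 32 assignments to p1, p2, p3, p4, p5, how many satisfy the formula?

7

Case analysis on p4 and p3:
  p4=T, p3=T: a clause becomes empty — 0.
  p4=T, p3=F: remaining (p1,p2,p5) ∈ {(F,T,T)} — 1.
  p4=F, p3=T: 5 of the 8 assignments to (p1,p2,p5) work.
  p4=F, p3=F: remaining (p1,p2,p5) ∈ {(T,F,T)} — 1.
Total: 0 + 1 + 5 + 1 = 7.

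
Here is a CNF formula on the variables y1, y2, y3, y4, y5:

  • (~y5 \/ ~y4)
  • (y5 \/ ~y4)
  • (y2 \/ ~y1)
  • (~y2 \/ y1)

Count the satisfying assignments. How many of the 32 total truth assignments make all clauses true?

Case analysis on y1 and y2:
  y1=T, y2=T: remaining (y3,y4,y5) ∈ {(F,F,F); (F,F,T); (T,F,F); (T,F,T)} — 4.
  y1=T, y2=F: a clause becomes empty — 0.
  y1=F, y2=T: a clause becomes empty — 0.
  y1=F, y2=F: remaining (y3,y4,y5) ∈ {(F,F,F); (F,F,T); (T,F,F); (T,F,T)} — 4.
Total: 4 + 0 + 0 + 4 = 8.

8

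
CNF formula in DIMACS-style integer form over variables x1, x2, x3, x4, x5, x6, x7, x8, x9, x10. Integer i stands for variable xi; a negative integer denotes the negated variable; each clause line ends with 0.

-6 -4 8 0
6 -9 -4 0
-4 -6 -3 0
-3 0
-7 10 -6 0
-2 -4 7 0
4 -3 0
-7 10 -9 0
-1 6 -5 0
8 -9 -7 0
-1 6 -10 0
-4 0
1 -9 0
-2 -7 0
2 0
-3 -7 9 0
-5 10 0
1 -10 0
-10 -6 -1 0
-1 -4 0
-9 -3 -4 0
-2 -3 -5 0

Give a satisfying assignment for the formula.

x1=True, x2=True, x3=False, x4=False, x5=False, x6=True, x7=False, x8=False, x9=False, x10=False

Unit propagation: (!x3) forces x3 = False.
The clause (!x4) is unit: x4 must be False.
The clause (x2) is unit: x2 must be True.
(!x7) is a unit clause, so x7 = False.
x5 occurs only negated in the remaining clauses — set x5 = False.
Pure literal: x9 appears only negated; assign x9 = False.
Set x1 = True and propagate.
Branch on x6: take x6 = True.
  then x10 is forced to False.
x8 is now unconstrained; take x8 = False.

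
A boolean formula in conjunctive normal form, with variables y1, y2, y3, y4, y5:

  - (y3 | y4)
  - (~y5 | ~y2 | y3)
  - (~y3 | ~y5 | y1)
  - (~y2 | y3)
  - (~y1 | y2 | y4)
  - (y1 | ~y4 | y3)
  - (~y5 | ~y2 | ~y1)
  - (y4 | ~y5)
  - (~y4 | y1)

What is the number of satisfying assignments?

8

The models are:
  y1=F y2=F y3=T y4=F y5=F
  y1=F y2=T y3=T y4=F y5=F
  y1=T y2=F y3=F y4=T y5=F
  y1=T y2=F y3=F y4=T y5=T
  y1=T y2=F y3=T y4=T y5=F
  y1=T y2=F y3=T y4=T y5=T
  y1=T y2=T y3=T y4=F y5=F
  y1=T y2=T y3=T y4=T y5=F
Count: 8.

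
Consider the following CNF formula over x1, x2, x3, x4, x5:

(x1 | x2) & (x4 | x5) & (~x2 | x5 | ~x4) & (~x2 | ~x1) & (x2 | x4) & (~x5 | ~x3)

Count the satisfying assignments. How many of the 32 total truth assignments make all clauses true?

5

Satisfying assignments:
  x1=F x2=T x3=F x4=F x5=T
  x1=F x2=T x3=F x4=T x5=T
  x1=T x2=F x3=F x4=T x5=F
  x1=T x2=F x3=F x4=T x5=T
  x1=T x2=F x3=T x4=T x5=F
That's 5 in total.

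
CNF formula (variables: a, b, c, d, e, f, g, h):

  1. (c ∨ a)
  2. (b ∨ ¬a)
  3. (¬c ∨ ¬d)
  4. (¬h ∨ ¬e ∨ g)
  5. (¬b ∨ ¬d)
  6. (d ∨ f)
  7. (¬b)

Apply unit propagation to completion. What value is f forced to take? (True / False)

True

Unit clause (¬b) sets b = False.
(¬a ∨ b): since b = False, the clause reduces to (¬a). a = False.
(a ∨ c) with a = False leaves only c, so c = True.
From (¬c ∨ ¬d) and c = True: d = False.
(d ∨ f): since d = False, the clause reduces to (f). f = True.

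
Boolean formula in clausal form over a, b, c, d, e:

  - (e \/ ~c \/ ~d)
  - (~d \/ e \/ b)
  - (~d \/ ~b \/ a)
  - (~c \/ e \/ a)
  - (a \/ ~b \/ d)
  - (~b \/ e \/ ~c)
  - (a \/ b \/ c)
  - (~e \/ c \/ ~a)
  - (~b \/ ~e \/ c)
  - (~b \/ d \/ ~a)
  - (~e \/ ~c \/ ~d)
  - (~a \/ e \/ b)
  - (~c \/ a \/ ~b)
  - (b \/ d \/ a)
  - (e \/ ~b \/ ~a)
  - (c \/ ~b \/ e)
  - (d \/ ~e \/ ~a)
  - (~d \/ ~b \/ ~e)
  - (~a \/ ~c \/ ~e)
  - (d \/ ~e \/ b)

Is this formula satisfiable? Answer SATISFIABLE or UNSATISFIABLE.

UNSATISFIABLE

b = True:
  e = True:
    propagation gives c=True, d=False, a=True; an empty clause results — contradiction.
  e = False:
    propagation gives c=False; an empty clause results — contradiction.
b = False:
  e = True:
    propagation gives d=True, c=False, a=True; an empty clause results — contradiction.
  e = False:
    propagation gives d=False, a=False; an empty clause results — contradiction.
Every branch closes, so no satisfying assignment exists.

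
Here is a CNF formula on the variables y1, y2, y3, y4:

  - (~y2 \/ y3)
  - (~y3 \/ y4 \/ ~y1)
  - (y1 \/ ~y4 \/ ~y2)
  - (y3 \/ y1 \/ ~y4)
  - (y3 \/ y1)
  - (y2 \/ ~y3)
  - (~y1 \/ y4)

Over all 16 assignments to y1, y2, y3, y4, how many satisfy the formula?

Satisfying assignments:
  y1=0 y2=1 y3=1 y4=0
  y1=1 y2=0 y3=0 y4=1
  y1=1 y2=1 y3=1 y4=1
Count: 3.

3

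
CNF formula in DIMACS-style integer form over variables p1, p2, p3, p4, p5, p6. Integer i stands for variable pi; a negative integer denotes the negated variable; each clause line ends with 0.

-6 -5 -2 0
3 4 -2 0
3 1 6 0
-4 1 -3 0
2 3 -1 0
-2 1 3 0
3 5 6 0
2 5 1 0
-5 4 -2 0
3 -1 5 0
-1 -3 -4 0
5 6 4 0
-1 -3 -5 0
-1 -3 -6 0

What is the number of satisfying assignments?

The models are:
  p1=0 p2=0 p3=0 p4=0 p5=1 p6=1
  p1=0 p2=0 p3=0 p4=1 p5=1 p6=1
  p1=0 p2=0 p3=1 p4=0 p5=1 p6=0
  p1=0 p2=0 p3=1 p4=0 p5=1 p6=1
  p1=0 p2=1 p3=1 p4=0 p5=0 p6=1
  p1=1 p2=1 p3=0 p4=1 p5=1 p6=0
That's 6 in total.

6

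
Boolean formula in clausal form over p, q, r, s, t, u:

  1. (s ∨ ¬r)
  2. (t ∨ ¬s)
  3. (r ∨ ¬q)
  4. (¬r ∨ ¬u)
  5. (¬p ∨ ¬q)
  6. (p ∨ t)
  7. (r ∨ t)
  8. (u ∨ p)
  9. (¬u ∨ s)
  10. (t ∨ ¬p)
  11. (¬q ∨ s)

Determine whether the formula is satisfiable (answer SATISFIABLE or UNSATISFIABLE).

SATISFIABLE

q occurs only negated in the remaining clauses — set q = False.
Pure literal: t appears only positively; assign t = True.
Try p = True.
The remaining clauses are satisfied by r = False, s = False, u = False.
So p=1  q=0  r=0  s=0  t=1  u=0 is a satisfying assignment.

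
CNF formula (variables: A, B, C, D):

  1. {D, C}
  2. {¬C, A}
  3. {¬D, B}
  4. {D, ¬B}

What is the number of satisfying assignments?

4

Satisfying assignments:
  A=0 B=1 C=0 D=1
  A=1 B=0 C=1 D=0
  A=1 B=1 C=0 D=1
  A=1 B=1 C=1 D=1
That's 4 in total.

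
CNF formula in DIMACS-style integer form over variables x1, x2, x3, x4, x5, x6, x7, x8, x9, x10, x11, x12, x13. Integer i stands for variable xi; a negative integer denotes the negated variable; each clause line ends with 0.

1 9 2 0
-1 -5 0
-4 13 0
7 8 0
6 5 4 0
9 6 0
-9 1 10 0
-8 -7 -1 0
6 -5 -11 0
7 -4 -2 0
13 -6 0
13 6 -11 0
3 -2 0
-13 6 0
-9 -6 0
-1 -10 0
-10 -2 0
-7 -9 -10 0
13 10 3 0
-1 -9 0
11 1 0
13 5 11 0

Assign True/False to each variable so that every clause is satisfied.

x3 occurs only positively in the remaining clauses — set x3 = True.
Try x1 = False.
  then x11 is forced to True.
Branch on x2: take x2 = True.
  then x10 is forced to False.
  then x9 is forced to False.
  then x6 is forced to True.
  then x13 is forced to True.
The remaining clauses are satisfied by x4 = True, x5 = False, x7 = True, x8 = True, x12 = True.

x1 = False  x2 = True  x3 = True  x4 = True  x5 = False  x6 = True  x7 = True  x8 = True  x9 = False  x10 = False  x11 = True  x12 = True  x13 = True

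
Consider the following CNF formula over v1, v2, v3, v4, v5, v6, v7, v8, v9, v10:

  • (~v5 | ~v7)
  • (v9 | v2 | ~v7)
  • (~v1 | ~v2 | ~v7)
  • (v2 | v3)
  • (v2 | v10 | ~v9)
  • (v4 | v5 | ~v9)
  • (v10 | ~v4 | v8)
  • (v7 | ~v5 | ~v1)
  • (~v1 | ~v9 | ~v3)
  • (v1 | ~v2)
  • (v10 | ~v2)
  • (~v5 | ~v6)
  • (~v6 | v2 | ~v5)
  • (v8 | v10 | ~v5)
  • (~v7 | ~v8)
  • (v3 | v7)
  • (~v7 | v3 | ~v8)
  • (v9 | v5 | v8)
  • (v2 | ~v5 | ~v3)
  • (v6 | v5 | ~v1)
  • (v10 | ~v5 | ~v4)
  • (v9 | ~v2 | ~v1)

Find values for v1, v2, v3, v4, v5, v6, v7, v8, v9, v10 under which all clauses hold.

v1=False, v2=False, v3=True, v4=True, v5=False, v6=True, v7=False, v8=True, v9=False, v10=True

Check each clause:
  1. (~v5 | ~v7) — ~v7 is true.
  2. (v2 | v9 | ~v7) — ~v7 is true.
  3. (~v2 | ~v1 | ~v7) — ~v7 is true.
  4. (v3 | v2) — v3 is true.
  5. (~v9 | v10 | v2) — v10 is true.
  6. (v5 | v4 | ~v9) — v4 is true.
  7. (v8 | ~v4 | v10) — v8 is true.
  8. (v7 | ~v1 | ~v5) — ~v5 is true.
  9. (~v3 | ~v9 | ~v1) — ~v1 is true.
  10. (~v2 | v1) — ~v2 is true.
  11. (~v2 | v10) — v10 is true.
  12. (~v5 | ~v6) — ~v5 is true.
  13. (v2 | ~v5 | ~v6) — ~v5 is true.
  14. (~v5 | v8 | v10) — v8 is true.
  15. (~v7 | ~v8) — ~v7 is true.
  16. (v3 | v7) — v3 is true.
  17. (~v7 | v3 | ~v8) — ~v7 is true.
  18. (v9 | v8 | v5) — v8 is true.
  19. (v2 | ~v5 | ~v3) — ~v5 is true.
  20. (v5 | v6 | ~v1) — ~v1 is true.
  21. (~v4 | ~v5 | v10) — v10 is true.
  22. (v9 | ~v1 | ~v2) — ~v2 is true.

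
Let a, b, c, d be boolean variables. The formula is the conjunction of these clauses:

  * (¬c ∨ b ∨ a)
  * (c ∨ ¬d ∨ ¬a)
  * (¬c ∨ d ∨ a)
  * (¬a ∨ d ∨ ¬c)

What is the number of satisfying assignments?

9

Split on a, then c.
  a=T, c=T: remaining (b,d) ∈ {(F,T); (T,T)} — 2.
  a=T, c=F: remaining (b,d) ∈ {(F,F); (T,F)} — 2.
  a=F, c=T: remaining (b,d) ∈ {(T,T)} — 1.
  a=F, c=F: remaining (b,d) ∈ {(F,F); (F,T); (T,F); (T,T)} — 4.
Total: 2 + 2 + 1 + 4 = 9.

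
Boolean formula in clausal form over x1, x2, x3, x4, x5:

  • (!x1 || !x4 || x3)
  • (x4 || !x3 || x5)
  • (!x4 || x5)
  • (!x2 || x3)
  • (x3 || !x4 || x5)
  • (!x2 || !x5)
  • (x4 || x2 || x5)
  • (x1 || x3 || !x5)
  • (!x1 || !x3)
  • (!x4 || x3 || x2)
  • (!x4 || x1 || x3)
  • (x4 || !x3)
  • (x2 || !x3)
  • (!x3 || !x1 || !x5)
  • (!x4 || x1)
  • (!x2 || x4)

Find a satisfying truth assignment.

Try x1 = True.
  then x3 is forced to False.
  then x4 is forced to False.
  then x2 is forced to False.
  then x5 is forced to True.
Every clause has at least one true literal under this assignment.

x1 = T, x2 = F, x3 = F, x4 = F, x5 = T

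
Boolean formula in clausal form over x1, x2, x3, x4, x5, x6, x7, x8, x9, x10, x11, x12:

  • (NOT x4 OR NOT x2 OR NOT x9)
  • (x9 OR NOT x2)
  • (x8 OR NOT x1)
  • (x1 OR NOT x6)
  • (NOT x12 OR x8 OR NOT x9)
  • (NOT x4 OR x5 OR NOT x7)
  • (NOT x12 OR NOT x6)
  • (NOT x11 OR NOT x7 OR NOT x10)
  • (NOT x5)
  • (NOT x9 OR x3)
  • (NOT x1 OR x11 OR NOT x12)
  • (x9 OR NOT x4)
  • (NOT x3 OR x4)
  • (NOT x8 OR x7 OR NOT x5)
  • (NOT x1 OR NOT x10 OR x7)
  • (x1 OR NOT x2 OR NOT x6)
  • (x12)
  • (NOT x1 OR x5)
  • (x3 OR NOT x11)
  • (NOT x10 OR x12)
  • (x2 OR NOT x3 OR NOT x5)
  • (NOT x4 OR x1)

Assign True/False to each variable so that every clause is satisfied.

x1=0, x2=0, x3=0, x4=0, x5=0, x6=0, x7=0, x8=0, x9=0, x10=1, x11=0, x12=1

(NOT x5) is a unit clause, so x5 = False.
Unit propagation: (x12) forces x12 = True.
(NOT x6) is a unit clause, so x6 = False.
(NOT x1) is a unit clause, so x1 = False.
Unit propagation: (NOT x4) forces x4 = False.
The clause (NOT x3) is unit: x3 must be False.
The clause (NOT x9) is unit: x9 must be False.
Unit propagation: (NOT x2) forces x2 = False.
The clause (NOT x11) is unit: x11 must be False.
x7, x8, x10 are now unconstrained; take x7 = False, x8 = False, x10 = True.
Every clause has at least one true literal under this assignment.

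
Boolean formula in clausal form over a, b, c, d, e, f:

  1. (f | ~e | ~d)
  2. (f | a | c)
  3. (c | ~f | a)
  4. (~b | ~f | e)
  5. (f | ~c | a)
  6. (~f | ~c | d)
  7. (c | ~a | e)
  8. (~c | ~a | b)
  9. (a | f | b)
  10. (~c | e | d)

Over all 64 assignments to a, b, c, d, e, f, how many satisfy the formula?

Case analysis on c and f:
  c=T, f=T: remaining (a,b,d,e) ∈ {(F,F,T,F); (F,F,T,T); (F,T,T,T); (T,T,T,T)} — 4.
  c=T, f=F: remaining (a,b,d,e) ∈ {(T,T,F,T); (T,T,T,F)} — 2.
  c=F, f=T: remaining (a,b,d,e) ∈ {(T,F,F,T); (T,F,T,T); (T,T,F,T); (T,T,T,T)} — 4.
  c=F, f=F: remaining (a,b,d,e) ∈ {(T,F,F,T); (T,T,F,T)} — 2.
Total: 4 + 2 + 4 + 2 = 12.

12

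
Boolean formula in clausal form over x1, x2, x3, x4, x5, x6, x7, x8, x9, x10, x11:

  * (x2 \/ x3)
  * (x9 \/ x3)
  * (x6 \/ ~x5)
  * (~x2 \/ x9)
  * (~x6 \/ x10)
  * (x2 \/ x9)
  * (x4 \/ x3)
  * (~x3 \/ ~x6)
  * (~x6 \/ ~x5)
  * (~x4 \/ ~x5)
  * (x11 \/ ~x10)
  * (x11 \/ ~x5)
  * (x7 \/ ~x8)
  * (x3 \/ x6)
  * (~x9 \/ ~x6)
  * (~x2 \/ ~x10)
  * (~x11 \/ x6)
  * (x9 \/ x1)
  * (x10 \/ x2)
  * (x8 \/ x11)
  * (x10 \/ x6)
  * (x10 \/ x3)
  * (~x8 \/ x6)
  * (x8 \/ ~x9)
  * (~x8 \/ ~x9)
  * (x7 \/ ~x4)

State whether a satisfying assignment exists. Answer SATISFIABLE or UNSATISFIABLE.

UNSATISFIABLE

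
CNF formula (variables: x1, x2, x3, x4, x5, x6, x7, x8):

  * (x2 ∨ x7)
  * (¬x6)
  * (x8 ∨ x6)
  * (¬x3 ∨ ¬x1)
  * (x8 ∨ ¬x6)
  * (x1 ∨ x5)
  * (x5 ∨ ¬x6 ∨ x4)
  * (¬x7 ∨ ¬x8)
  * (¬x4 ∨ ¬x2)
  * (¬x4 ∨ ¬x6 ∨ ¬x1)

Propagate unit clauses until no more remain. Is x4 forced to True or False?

False

(¬x6) is a unit clause: x6 = False.
From (x6 ∨ x8) and x6 = False: x8 = True.
(¬x8 ∨ ¬x7): since x8 = True, the clause reduces to (¬x7). x7 = False.
In (x2 ∨ x7), x7 is now false; x2 must hold, so x2 = True.
From (¬x2 ∨ ¬x4) and x2 = True: x4 = False.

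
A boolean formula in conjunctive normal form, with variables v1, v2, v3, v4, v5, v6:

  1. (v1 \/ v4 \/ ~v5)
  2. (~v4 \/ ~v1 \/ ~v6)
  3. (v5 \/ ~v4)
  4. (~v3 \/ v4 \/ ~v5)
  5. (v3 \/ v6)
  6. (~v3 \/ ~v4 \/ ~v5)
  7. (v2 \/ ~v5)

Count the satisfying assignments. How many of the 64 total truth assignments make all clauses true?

Split on v4, then v5.
  v4=T, v5=T: remaining (v1,v2,v3,v6) ∈ {(F,T,F,T)} — 1.
  v4=T, v5=F: a clause becomes empty — 0.
  v4=F, v5=T: remaining (v1,v2,v3,v6) ∈ {(T,T,F,T)} — 1.
  v4=F, v5=F: v1, v2 free; 3 ways for (v3,v6) × 2^2 = 12.
Total: 1 + 0 + 1 + 12 = 14.

14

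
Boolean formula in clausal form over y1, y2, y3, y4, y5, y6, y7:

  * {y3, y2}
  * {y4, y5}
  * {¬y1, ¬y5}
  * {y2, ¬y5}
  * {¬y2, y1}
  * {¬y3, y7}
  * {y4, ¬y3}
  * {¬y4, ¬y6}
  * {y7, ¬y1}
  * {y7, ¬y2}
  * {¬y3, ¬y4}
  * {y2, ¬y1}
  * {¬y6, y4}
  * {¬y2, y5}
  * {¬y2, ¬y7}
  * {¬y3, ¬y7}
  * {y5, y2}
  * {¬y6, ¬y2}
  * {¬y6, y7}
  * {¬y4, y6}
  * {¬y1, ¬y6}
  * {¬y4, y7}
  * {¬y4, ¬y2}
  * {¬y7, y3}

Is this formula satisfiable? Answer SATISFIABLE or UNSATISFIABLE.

y2 = True:
  propagation gives y1=True, y5=False; an empty clause results — contradiction.
y2 = False:
  propagation gives y3=True, y5=False; an empty clause results — contradiction.
Every branch closes, so no satisfying assignment exists.

UNSATISFIABLE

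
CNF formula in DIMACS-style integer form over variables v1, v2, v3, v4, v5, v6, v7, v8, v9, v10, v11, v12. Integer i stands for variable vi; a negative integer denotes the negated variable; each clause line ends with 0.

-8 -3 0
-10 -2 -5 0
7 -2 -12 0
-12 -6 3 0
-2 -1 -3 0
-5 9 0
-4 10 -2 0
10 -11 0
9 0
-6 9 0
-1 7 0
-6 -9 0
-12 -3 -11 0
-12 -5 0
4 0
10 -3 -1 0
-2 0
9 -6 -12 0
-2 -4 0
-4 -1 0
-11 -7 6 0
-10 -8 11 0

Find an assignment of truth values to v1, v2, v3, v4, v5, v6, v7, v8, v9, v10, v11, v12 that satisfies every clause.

Unit propagation: (v9) forces v9 = True.
(¬v6) is a unit clause, so v6 = False.
The clause (v4) is unit: v4 must be True.
The clause (¬v2) is unit: v2 must be False.
Unit propagation: (¬v1) forces v1 = False.
Pure literal: v5 appears only negated; assign v5 = False.
Pure literal: v7 appears only negated; assign v7 = False.
Branch on v3: take v3 = True.
  then v8 is forced to False.
Branch on v10: take v10 = True.
The remaining clauses are satisfied by v11 = False, v12 = False.
Every clause has at least one true literal under this assignment.

v1=False, v2=False, v3=True, v4=True, v5=False, v6=False, v7=False, v8=False, v9=True, v10=True, v11=False, v12=False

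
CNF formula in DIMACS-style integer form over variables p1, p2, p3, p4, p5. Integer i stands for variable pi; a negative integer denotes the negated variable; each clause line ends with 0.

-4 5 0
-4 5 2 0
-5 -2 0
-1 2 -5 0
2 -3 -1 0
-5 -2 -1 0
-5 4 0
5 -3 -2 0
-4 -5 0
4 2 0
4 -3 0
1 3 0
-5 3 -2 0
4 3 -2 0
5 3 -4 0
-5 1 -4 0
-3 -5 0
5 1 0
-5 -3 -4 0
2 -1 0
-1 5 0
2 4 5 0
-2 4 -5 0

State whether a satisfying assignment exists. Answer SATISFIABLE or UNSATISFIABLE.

UNSATISFIABLE

p5 = True:
  propagation gives p2=False, p1=False, p4=True; an empty clause results — contradiction.
p5 = False:
  propagation gives p4=False, p2=True, p3=False; an empty clause results — contradiction.
Every branch closes, so no satisfying assignment exists.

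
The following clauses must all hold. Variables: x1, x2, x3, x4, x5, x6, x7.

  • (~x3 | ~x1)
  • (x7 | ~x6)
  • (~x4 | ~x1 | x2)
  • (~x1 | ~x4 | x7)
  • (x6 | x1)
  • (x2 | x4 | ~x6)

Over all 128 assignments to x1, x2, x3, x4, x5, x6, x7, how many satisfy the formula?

Case analysis on x1 and x4:
  x1=1, x4=1: remaining (x2,x3,x5,x6,x7) ∈ {(1,0,0,0,1); (1,0,0,1,1); (1,0,1,0,1); (1,0,1,1,1)} — 4.
  x1=1, x4=0: x5 free; 5 ways for (x2,x3,x6,x7) × 2^1 = 10.
  x1=0, x4=1: forces x6=1; x7=1; x2, x3, x5 free → 2^3 = 8.
  x1=0, x4=0: remaining (x2,x3,x5,x6,x7) ∈ {(1,0,0,1,1); (1,0,1,1,1); (1,1,0,1,1); (1,1,1,1,1)} — 4.
Total: 4 + 10 + 8 + 4 = 26.

26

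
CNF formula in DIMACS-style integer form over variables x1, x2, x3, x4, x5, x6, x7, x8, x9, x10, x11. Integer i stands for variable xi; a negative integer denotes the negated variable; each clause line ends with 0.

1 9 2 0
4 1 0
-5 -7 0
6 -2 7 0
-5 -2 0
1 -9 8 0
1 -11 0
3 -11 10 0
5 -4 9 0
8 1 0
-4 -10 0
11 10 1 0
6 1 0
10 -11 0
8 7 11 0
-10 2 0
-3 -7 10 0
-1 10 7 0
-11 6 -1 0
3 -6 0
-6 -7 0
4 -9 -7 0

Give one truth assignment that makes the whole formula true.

x1 = True, x2 = False, x3 = False, x4 = True, x5 = False, x6 = False, x7 = True, x8 = False, x9 = True, x10 = False, x11 = False

Try x1 = True.
Branch on x2: take x2 = False.
  then x10 is forced to False.
  then x11 is forced to False.
  then x7 is forced to True.
  then x5 is forced to False.
  then x3 is forced to False.
  then x6 is forced to False.
For the remaining variables, x4 = True, x8 = False, x9 = True works.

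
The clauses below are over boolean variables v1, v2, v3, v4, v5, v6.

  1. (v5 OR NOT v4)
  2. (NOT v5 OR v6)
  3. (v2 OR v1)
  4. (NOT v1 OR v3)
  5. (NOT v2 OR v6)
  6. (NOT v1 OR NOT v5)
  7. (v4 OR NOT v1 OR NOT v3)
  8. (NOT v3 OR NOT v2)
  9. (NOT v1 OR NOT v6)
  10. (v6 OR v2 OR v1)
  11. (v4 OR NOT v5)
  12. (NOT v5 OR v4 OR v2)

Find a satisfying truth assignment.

v1 = F  v2 = T  v3 = F  v4 = F  v5 = F  v6 = T

Branch on v1: take v1 = False.
  then v2 is forced to True.
  then v6 is forced to True.
  then v3 is forced to False.
For the remaining variables, v4 = False, v5 = False works.
Every clause has at least one true literal under this assignment.
Check each clause:
  1. (NOT v4 OR v5) — NOT v4 is true.
  2. (NOT v5 OR v6) — NOT v5 is true.
  3. (v1 OR v2) — v2 is true.
  4. (NOT v1 OR v3) — NOT v1 is true.
  5. (NOT v2 OR v6) — v6 is true.
  6. (NOT v1 OR NOT v5) — NOT v5 is true.
  7. (v4 OR NOT v3 OR NOT v1) — NOT v3 is true.
  8. (NOT v3 OR NOT v2) — NOT v3 is true.
  9. (NOT v1 OR NOT v6) — NOT v1 is true.
  10. (v2 OR v1 OR v6) — v2 is true.
  11. (NOT v5 OR v4) — NOT v5 is true.
  12. (v4 OR v2 OR NOT v5) — v2 is true.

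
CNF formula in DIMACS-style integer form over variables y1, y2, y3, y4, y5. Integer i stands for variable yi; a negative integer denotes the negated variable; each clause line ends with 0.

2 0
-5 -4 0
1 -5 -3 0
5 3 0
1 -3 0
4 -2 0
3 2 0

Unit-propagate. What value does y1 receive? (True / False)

Unit clause (y2) sets y2 = True.
(y4 | ~y2): since y2 = True, the clause reduces to (y4). y4 = True.
(~y5 | ~y4) with y4 = True leaves only ~y5, so y5 = False.
(y5 | y3): since y5 = False, the clause reduces to (y3). y3 = True.
(~y3 | y1) with y3 = True leaves only y1, so y1 = True.

True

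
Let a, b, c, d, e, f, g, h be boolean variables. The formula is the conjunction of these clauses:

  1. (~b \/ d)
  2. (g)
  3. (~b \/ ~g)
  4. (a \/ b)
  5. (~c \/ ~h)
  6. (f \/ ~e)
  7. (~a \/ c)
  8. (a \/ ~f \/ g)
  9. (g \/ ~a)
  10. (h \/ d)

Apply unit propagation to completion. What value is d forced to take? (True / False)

True

(g) stands alone — g = True.
(~b \/ ~g): since g = True, the clause reduces to (~b). b = False.
In (a \/ b), b is now false; a must hold, so a = True.
From (~a \/ c) and a = True: c = True.
(~h \/ ~c): since c = True, the clause reduces to (~h). h = False.
(h \/ d): since h = False, the clause reduces to (d). d = True.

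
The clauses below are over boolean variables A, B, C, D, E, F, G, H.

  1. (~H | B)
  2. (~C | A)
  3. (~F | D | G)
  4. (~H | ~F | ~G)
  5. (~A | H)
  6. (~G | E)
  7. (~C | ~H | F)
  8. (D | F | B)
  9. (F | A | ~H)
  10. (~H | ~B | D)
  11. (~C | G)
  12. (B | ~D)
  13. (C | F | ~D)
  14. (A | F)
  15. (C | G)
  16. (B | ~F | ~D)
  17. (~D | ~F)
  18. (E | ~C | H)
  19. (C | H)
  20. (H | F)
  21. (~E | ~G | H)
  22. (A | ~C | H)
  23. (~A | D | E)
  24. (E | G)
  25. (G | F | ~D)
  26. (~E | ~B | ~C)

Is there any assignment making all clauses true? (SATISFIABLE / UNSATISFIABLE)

UNSATISFIABLE

F = True:
  propagation gives D=False, G=True, H=False, A=False; an empty clause results — contradiction.
F = False:
  propagation gives A=True, H=True, B=True, C=False; an empty clause results — contradiction.
Every branch closes, so no satisfying assignment exists.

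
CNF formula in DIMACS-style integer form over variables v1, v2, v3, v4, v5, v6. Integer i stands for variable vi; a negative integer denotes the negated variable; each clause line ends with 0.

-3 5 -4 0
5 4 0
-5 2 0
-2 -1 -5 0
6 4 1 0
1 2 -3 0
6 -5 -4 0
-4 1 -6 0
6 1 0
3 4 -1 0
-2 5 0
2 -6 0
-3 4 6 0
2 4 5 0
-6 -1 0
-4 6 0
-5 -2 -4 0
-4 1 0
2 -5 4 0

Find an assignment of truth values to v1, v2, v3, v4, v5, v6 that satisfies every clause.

Branch on v1: take v1 = False.
  then v6 is forced to True.
  then v4 is forced to False.
  then v5 is forced to True.
  then v2 is forced to True.
v3 is now unconstrained; take v3 = False.
Every clause has at least one true literal under this assignment.

v1=0, v2=1, v3=0, v4=0, v5=1, v6=1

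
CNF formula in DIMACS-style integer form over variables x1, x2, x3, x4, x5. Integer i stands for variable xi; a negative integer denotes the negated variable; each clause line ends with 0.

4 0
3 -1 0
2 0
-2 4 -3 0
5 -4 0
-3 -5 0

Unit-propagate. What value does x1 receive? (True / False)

Unit clause (x4) sets x4 = True.
(x2) is a unit clause: x2 = True.
In (x5 \/ ~x4), ~x4 is now false; x5 must hold, so x5 = True.
From (~x3 \/ ~x5) and x5 = True: x3 = False.
(~x1 \/ x3): since x3 = False, the clause reduces to (~x1). x1 = False.

False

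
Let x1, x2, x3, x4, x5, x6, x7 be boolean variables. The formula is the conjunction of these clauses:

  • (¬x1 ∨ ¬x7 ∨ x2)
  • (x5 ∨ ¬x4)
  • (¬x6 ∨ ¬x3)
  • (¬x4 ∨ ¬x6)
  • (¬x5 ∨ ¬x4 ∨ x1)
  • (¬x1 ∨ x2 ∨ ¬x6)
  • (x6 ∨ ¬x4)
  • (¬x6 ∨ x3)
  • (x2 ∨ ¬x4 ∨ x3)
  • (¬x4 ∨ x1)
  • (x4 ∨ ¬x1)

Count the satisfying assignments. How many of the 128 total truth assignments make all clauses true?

Split on x4, then x1.
  x4=1, x1=1: a clause becomes empty — 0.
  x4=1, x1=0: a clause becomes empty — 0.
  x4=0, x1=1: a clause becomes empty — 0.
  x4=0, x1=0: forces x6=0; x2, x3, x5, x7 free → 2^4 = 16.
Total: 0 + 0 + 0 + 16 = 16.

16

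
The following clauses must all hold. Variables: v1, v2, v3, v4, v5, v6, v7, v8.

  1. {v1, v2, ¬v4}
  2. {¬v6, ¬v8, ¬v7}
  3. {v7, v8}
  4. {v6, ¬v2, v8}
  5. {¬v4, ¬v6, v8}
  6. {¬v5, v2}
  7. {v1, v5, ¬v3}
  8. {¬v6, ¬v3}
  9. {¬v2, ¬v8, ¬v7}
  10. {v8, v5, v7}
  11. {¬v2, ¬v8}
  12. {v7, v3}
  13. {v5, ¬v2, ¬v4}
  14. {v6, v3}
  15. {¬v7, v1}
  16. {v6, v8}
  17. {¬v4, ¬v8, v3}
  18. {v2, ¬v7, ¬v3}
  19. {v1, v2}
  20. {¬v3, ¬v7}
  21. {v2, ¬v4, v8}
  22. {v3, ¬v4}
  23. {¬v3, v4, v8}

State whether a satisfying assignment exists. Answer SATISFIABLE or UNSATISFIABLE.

SATISFIABLE

v1 occurs only positively in the remaining clauses — set v1 = True.
Branch on v2: take v2 = False.
  then v5 is forced to False.
Branch on v3: take v3 = False.
  then v7 is forced to True.
  then v6 is forced to True.
  then v8 is forced to False.
  then v4 is forced to False.
Every clause has at least one true literal under this assignment.
So v1=T  v2=F  v3=F  v4=F  v5=F  v6=T  v7=T  v8=F is a satisfying assignment.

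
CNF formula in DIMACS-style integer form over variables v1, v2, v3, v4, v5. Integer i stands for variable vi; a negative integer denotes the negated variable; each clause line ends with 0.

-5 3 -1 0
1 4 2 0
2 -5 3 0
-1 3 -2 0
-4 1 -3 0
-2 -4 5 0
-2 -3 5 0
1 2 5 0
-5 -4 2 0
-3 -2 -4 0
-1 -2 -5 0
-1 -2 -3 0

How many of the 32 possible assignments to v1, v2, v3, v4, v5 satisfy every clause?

Case analysis on v2 and v1:
  v2=1, v1=1: a clause becomes empty — 0.
  v2=1, v1=0: remaining (v3,v4,v5) ∈ {(0,0,0); (0,0,1); (0,1,1); (1,0,1)} — 4.
  v2=0, v1=1: 5 of the 8 assignments to (v3,v4,v5) work.
  v2=0, v1=0: a clause becomes empty — 0.
Total: 0 + 4 + 5 + 0 = 9.

9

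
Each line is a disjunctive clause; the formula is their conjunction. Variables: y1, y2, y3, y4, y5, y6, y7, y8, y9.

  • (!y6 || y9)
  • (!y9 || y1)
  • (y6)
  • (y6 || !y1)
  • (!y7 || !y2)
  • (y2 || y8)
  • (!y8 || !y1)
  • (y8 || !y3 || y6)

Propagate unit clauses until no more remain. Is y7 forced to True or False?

False

Unit clause (y6) sets y6 = True.
(y9 || !y6) with y6 = True leaves only y9, so y9 = True.
In (!y9 || y1), !y9 is now false; y1 must hold, so y1 = True.
From (!y1 || !y8) and y1 = True: y8 = False.
(y2 || y8): since y8 = False, the clause reduces to (y2). y2 = True.
In (!y2 || !y7), !y2 is now false; !y7 must hold, so y7 = False.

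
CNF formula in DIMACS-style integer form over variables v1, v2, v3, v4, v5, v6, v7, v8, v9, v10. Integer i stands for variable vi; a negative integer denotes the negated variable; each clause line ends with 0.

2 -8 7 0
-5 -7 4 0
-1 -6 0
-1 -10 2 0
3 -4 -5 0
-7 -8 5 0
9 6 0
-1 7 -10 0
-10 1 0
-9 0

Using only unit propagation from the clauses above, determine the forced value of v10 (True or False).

False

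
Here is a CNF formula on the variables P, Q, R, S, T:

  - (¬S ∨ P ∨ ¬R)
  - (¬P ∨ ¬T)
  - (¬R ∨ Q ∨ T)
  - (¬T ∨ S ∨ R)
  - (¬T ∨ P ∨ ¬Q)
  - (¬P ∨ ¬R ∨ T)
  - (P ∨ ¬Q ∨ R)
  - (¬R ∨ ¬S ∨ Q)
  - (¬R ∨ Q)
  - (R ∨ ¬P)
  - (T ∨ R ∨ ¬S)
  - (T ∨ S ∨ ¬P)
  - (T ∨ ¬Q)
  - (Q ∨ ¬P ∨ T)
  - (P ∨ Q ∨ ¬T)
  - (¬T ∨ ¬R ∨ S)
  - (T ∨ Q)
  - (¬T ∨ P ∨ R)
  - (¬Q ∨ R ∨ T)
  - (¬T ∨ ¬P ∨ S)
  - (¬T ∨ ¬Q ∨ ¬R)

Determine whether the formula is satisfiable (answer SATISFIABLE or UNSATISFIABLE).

UNSATISFIABLE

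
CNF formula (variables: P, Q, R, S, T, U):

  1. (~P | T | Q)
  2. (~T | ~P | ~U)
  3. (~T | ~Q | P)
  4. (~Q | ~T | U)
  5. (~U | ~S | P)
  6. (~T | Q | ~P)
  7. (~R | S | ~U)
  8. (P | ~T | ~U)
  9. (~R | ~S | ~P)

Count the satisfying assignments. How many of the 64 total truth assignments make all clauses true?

19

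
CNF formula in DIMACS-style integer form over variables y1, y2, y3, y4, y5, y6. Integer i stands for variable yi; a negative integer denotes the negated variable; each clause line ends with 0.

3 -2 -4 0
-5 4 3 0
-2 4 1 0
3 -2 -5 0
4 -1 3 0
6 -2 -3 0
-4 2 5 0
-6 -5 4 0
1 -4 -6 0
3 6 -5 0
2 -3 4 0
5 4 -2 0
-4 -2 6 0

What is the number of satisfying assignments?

8

Split on y4, then y2.
  y4=1, y2=1: remaining (y1,y3,y5,y6) ∈ {(1,1,0,1); (1,1,1,1)} — 2.
  y4=1, y2=0: remaining (y1,y3,y5,y6) ∈ {(0,1,1,0); (1,0,1,1); (1,1,1,0); (1,1,1,1)} — 4.
  y4=0, y2=1: a clause becomes empty — 0.
  y4=0, y2=0: remaining (y1,y3,y5,y6) ∈ {(0,0,0,0); (0,0,0,1)} — 2.
Total: 2 + 4 + 0 + 2 = 8.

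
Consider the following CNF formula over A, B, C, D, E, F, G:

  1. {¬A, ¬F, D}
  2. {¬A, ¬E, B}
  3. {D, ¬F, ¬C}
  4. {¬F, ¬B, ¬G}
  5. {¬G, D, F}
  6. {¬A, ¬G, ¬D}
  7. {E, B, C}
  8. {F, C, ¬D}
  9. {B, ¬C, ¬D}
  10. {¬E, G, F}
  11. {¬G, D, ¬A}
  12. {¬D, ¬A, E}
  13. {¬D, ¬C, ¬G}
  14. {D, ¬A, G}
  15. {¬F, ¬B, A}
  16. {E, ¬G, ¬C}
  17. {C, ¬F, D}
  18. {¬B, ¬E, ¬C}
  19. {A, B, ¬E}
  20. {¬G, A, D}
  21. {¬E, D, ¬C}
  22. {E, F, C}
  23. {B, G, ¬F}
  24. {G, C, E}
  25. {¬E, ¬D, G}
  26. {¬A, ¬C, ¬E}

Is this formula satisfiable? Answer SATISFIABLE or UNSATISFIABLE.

Set A = False and propagate.
For the remaining variables, B = True, C = True, D = True, E = False, F = False, G = False works.
Every clause has at least one true literal under this assignment.
So A = F, B = T, C = T, D = T, E = F, F = F, G = F is a satisfying assignment.

SATISFIABLE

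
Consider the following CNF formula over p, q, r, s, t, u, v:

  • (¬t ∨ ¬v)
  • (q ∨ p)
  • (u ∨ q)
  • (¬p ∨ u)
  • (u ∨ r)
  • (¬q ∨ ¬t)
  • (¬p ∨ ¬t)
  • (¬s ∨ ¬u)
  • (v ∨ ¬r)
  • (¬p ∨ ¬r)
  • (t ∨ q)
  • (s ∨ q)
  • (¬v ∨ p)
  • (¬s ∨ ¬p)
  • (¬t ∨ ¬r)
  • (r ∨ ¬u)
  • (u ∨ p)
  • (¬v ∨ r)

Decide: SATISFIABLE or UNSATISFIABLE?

p = True:
  propagation gives u=True, t=False, s=False, r=False; an empty clause results — contradiction.
p = False:
  propagation gives q=True, t=False, v=False, r=False; an empty clause results — contradiction.
Every branch closes, so no satisfying assignment exists.

UNSATISFIABLE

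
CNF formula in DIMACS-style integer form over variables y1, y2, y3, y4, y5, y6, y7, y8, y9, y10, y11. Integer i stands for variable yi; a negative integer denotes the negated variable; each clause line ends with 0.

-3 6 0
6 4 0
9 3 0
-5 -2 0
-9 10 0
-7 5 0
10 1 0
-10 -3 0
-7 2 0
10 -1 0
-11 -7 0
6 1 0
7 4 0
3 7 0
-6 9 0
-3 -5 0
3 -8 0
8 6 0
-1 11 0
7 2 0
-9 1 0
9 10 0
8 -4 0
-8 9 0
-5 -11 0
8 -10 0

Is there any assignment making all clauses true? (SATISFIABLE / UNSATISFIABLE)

UNSATISFIABLE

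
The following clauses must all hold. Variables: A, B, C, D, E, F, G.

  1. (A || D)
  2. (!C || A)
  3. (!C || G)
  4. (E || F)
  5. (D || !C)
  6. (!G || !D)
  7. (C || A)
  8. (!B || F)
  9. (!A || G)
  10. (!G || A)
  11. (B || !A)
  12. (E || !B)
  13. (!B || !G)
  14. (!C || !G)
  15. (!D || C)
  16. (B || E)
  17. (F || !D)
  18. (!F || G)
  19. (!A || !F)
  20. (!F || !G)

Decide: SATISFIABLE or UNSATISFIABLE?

UNSATISFIABLE

G = True:
  propagation gives D=False, A=True, C=False, B=True; an empty clause results — contradiction.
G = False:
  propagation gives C=False, A=True; an empty clause results — contradiction.
Every branch closes, so no satisfying assignment exists.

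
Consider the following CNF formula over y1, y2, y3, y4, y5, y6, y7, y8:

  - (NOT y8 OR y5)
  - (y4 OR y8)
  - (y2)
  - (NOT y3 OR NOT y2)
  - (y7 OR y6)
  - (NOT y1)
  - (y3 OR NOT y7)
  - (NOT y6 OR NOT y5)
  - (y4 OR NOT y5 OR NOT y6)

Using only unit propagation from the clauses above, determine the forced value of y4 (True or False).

(y2) stands alone — y2 = True.
(NOT y2 OR NOT y3): since y2 = True, the clause reduces to (NOT y3). y3 = False.
(NOT y1) stands alone — y1 = False.
From (NOT y7 OR y3) and y3 = False: y7 = False.
(y7 OR y6) with y7 = False leaves only y6, so y6 = True.
(NOT y5 OR NOT y6) with y6 = True leaves only NOT y5, so y5 = False.
In (NOT y8 OR y5), y5 is now false; NOT y8 must hold, so y8 = False.
(y4 OR y8) with y8 = False leaves only y4, so y4 = True.

True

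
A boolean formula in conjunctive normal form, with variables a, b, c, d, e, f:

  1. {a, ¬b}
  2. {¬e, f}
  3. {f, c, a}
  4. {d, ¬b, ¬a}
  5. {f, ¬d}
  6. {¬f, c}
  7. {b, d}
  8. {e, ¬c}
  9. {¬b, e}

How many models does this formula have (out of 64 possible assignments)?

3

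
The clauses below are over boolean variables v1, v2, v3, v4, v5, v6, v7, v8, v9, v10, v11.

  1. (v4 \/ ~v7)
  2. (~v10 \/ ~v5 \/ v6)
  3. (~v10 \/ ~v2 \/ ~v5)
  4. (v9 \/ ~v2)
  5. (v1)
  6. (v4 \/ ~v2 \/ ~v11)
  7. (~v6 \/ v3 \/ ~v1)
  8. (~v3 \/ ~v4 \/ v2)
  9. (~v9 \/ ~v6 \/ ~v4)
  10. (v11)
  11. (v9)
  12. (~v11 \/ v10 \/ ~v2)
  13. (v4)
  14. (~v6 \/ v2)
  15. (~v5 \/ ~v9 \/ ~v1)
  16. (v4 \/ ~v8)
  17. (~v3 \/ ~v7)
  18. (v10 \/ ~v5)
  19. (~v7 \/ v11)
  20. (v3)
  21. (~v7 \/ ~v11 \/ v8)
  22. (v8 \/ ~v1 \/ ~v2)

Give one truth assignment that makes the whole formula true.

The clause (v1) is unit: v1 must be True.
The clause (v11) is unit: v11 must be True.
The clause (v9) is unit: v9 must be True.
(v4) is a unit clause, so v4 = True.
Unit propagation: (~v6) forces v6 = False.
Unit propagation: (~v5) forces v5 = False.
(v3) is a unit clause, so v3 = True.
(v2) is a unit clause, so v2 = True.
The clause (v10) is unit: v10 must be True.
Unit propagation: (~v7) forces v7 = False.
(v8) is a unit clause, so v8 = True.

v1=True, v2=True, v3=True, v4=True, v5=False, v6=False, v7=False, v8=True, v9=True, v10=True, v11=True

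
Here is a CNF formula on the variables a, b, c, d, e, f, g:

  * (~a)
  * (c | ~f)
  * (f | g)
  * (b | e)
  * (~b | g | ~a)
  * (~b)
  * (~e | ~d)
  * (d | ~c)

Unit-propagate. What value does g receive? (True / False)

True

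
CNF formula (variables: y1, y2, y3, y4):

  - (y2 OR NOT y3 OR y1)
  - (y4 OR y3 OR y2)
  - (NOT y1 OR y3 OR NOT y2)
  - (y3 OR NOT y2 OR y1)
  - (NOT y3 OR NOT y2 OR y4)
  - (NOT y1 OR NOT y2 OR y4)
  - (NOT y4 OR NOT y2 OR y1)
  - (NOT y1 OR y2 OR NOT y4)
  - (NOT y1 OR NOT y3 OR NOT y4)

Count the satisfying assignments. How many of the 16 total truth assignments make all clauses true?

2

Satisfying assignments:
  y1=F y2=F y3=F y4=T
  y1=T y2=F y3=T y4=F
That's 2 in total.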